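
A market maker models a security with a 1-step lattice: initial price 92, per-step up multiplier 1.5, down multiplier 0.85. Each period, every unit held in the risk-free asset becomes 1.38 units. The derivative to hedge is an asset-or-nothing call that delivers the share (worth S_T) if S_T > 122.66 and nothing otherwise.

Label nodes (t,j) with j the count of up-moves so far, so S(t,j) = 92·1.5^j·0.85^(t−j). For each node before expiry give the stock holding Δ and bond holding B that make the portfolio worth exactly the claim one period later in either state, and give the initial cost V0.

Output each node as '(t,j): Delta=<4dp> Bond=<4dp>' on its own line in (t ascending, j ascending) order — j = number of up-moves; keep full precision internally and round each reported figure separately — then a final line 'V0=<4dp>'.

The replicating-portfolio and risk-neutral prices coincide; use p* = (1.38−0.85)/(1.5−0.85) = 0.8154 for the latter.
Terminal values V(1,·): V(1,0)=0.0000, V(1,1)=138.0000
(0,0): S=92.0000. Δ = (V_up−V_dn)/(S_up−S_dn) = (138.0000−0.0000)/(138.0000−78.2000) = 2.3077. V = [p*·138.0000 + (1−p*)·0.0000]/1.38 = 81.5385. B = V − Δ·S = -130.7692.
The time-0 hedge costs 81.5385, which is the no-arbitrage price.

(0,0): Delta=2.3077 Bond=-130.7692
V0=81.5385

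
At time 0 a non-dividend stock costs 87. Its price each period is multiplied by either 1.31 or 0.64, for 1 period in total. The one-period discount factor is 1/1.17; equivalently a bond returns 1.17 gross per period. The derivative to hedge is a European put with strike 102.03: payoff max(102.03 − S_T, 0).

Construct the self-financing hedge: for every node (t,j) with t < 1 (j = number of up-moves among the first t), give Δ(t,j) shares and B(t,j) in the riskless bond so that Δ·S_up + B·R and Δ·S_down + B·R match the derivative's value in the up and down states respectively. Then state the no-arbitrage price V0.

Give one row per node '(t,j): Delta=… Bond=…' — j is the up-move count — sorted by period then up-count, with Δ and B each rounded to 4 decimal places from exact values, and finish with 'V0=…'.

(0,0): Delta=-0.7952 Bond=77.4569
V0=8.2778

Risk-neutral probability p* = (R−d)/(u−d) = (1.17−0.64)/(1.31−0.64) = 0.7910.
Payoff layer (t=1): V(1,0)=46.3500, V(1,1)=0.0000
  t=0,j=0: stock 87.0000 → up 113.9700 (V=0.0000), down 55.6800 (V=46.3500). Price 8.2778; hedge Δ=-0.7952, bond B=77.4569.
Self-financing check: at every node Δ·S+B equals the discounted successor values.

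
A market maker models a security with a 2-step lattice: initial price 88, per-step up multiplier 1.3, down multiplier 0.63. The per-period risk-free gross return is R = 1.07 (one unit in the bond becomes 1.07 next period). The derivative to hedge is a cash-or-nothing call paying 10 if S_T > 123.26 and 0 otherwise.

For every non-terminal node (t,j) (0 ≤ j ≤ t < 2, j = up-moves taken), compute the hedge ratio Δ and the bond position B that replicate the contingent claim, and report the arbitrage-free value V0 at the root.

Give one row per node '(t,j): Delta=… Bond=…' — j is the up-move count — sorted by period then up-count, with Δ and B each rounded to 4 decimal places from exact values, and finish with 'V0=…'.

Risk-neutral probability p* = (R−d)/(u−d) = (1.07−0.63)/(1.3−0.63) = 0.6567.
Terminal values V(2,·): V(2,0)=0.0000, V(2,1)=0.0000, V(2,2)=10.0000
(1,0): S=55.4400. Δ = (V_up−V_dn)/(S_up−S_dn) = (0.0000−0.0000)/(72.0720−34.9272) = 0.0000. V = [p*·0.0000 + (1−p*)·0.0000]/1.07 = 0.0000. B = V − Δ·S = 0.0000.
(1,1): S=114.4000. Δ = (V_up−V_dn)/(S_up−S_dn) = (10.0000−0.0000)/(148.7200−72.0720) = 0.1305. V = [p*·10.0000 + (1−p*)·0.0000]/1.07 = 6.1375. B = V − Δ·S = -8.7878.
(0,0): S=88.0000. Δ = (V_up−V_dn)/(S_up−S_dn) = (6.1375−0.0000)/(114.4000−55.4400) = 0.1041. V = [p*·6.1375 + (1−p*)·0.0000]/1.07 = 3.7669. B = V − Δ·S = -5.3936.
Root portfolio cost Δ·88+B reproduces V0=3.7669.

(0,0): Delta=0.1041 Bond=-5.3936
(1,0): Delta=0.0000 Bond=0.0000
(1,1): Delta=0.1305 Bond=-8.7878
V0=3.7669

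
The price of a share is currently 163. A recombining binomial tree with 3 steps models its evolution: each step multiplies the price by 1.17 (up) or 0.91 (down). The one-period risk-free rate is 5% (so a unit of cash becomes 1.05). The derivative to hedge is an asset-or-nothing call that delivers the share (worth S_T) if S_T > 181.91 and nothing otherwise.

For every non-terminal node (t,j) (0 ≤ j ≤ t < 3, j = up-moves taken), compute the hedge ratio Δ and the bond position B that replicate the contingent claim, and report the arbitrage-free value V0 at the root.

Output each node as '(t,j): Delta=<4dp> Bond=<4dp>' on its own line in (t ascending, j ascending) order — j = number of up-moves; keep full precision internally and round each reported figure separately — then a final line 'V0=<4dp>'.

Risk-neutral probability p* = (R−d)/(u−d) = (1.05−0.91)/(1.17−0.91) = 0.5385.
Terminal values V(3,·): V(3,0)=0.0000, V(3,1)=0.0000, V(3,2)=203.0489, V(3,3)=261.0629
  t=2,j=0: stock 134.9803 → up 157.9270 (V=0.0000), down 122.8321 (V=0.0000). Price 0.0000; hedge Δ=0.0000, bond B=0.0000.
  t=2,j=1: stock 173.5461 → up 203.0489 (V=203.0489), down 157.9270 (V=0.0000). Price 104.1277; hedge Δ=4.5000, bond B=-676.8298.
  t=2,j=2: stock 223.1307 → up 261.0629 (V=261.0629), down 203.0489 (V=203.0489). Price 223.1307; hedge Δ=1.0000, bond B=0.0000.
  t=1,j=0: stock 148.3300 → up 173.5461 (V=104.1277), down 134.9803 (V=0.0000). Price 53.3988; hedge Δ=2.7000, bond B=-347.0922.
  t=1,j=1: stock 190.7100 → up 223.1307 (V=223.1307), down 173.5461 (V=104.1277). Price 160.1964; hedge Δ=2.4000, bond B=-297.5076.
  t=0,j=0: stock 163.0000 → up 190.7100 (V=160.1964), down 148.3300 (V=53.3988). Price 105.6240; hedge Δ=2.5200, bond B=-305.1360.
Check: Δ(0,0)·S0 + B(0,0) = 105.6240 = V0.

(0,0): Delta=2.5200 Bond=-305.1360
(1,0): Delta=2.7000 Bond=-347.0922
(1,1): Delta=2.4000 Bond=-297.5076
(2,0): Delta=0.0000 Bond=0.0000
(2,1): Delta=4.5000 Bond=-676.8298
(2,2): Delta=1.0000 Bond=0.0000
V0=105.6240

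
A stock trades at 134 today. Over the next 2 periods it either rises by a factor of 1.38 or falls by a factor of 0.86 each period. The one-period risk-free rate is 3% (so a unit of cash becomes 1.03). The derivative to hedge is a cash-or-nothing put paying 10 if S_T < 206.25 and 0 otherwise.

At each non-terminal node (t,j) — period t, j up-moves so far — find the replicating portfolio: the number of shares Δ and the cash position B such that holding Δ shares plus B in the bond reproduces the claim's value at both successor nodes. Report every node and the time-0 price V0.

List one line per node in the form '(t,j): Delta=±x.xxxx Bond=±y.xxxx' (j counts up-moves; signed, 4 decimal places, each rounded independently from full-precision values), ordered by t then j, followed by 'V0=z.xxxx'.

(0,0): Delta=-0.0456 Bond=14.5224
(1,0): Delta=0.0000 Bond=9.7087
(1,1): Delta=-0.1040 Bond=25.7655
V0=8.4185

Since d<R<u, set p* = (R−d)/(u−d) = 0.3269; price each node as the discounted p*-expectation of its children.
Payoff layer (t=2): V(2,0)=10.0000, V(2,1)=10.0000, V(2,2)=0.0000
Node (1,0) S=115.2400: V=(p*·10.0000+(1−p*)·10.0000)/1.03=9.7087; Δ=(10.0000−10.0000)/(159.0312−99.1064)=0.0000; B=V−Δ·S=9.7087
Node (1,1) S=184.9200: V=(p*·0.0000+(1−p*)·10.0000)/1.03=6.5347; Δ=(0.0000−10.0000)/(255.1896−159.0312)=-0.1040; B=V−Δ·S=25.7655
Node (0,0) S=134.0000: V=(p*·6.5347+(1−p*)·9.7087)/1.03=8.4185; Δ=(6.5347−9.7087)/(184.9200−115.2400)=-0.0456; B=V−Δ·S=14.5224
The time-0 hedge costs 8.4185, which is the no-arbitrage price.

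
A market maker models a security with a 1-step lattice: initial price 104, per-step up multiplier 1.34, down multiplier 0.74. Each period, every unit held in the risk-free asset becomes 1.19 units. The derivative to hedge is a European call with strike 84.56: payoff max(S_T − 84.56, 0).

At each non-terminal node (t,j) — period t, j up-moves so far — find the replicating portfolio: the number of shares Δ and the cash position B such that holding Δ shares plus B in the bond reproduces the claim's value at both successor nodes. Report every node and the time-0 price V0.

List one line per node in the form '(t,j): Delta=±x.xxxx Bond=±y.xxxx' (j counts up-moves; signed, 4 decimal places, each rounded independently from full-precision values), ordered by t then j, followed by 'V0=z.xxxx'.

No-arbitrage ⇒ martingale measure with p* = (R−d)/(u−d) = 0.7500.
At expiry t=1: V(1,0)=0.0000, V(1,1)=54.8000
(0,0): S=104.0000. Δ = (V_up−V_dn)/(S_up−S_dn) = (54.8000−0.0000)/(139.3600−76.9600) = 0.8782. V = [p*·54.8000 + (1−p*)·0.0000]/1.19 = 34.5378. B = V − Δ·S = -56.7955.
Root portfolio cost Δ·104+B reproduces V0=34.5378.

(0,0): Delta=0.8782 Bond=-56.7955
V0=34.5378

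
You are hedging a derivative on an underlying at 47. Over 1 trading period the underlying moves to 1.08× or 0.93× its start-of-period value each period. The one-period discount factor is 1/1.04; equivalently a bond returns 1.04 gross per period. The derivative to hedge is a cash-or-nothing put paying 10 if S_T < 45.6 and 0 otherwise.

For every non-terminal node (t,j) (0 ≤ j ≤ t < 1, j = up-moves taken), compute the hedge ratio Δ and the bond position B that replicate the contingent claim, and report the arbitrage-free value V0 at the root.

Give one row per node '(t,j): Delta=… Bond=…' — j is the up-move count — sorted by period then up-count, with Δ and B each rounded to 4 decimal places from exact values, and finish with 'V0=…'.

(0,0): Delta=-1.4184 Bond=69.2308
V0=2.5641

Since d<R<u, set p* = (R−d)/(u−d) = 0.7333; price each node as the discounted p*-expectation of its children.
At expiry t=1: V(1,0)=10.0000, V(1,1)=0.0000
(0,0): S=47.0000. Δ = (V_up−V_dn)/(S_up−S_dn) = (0.0000−10.0000)/(50.7600−43.7100) = -1.4184. V = [p*·0.0000 + (1−p*)·10.0000]/1.04 = 2.5641. B = V − Δ·S = 69.2308.
Root portfolio cost Δ·47+B reproduces V0=2.5641.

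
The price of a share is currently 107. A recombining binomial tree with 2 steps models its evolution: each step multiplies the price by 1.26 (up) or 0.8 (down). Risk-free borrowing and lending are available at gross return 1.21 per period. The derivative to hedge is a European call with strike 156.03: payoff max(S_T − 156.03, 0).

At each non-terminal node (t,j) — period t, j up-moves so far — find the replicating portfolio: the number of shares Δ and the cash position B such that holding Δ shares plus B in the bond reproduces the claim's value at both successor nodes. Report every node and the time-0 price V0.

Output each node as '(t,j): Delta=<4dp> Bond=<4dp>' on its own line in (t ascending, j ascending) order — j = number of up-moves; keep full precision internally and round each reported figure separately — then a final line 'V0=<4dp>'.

Risk-neutral probability p* = (R−d)/(u−d) = (1.21−0.8)/(1.26−0.8) = 0.8913.
Terminal payoffs: V(2,0)=0.0000, V(2,1)=0.0000, V(2,2)=13.8432
Node (1,0) S=85.6000: V=(p*·0.0000+(1−p*)·0.0000)/1.21=0.0000; Δ=(0.0000−0.0000)/(107.8560−68.4800)=0.0000; B=V−Δ·S=0.0000
Node (1,1) S=134.8200: V=(p*·13.8432+(1−p*)·0.0000)/1.21=10.1971; Δ=(13.8432−0.0000)/(169.8732−107.8560)=0.2232; B=V−Δ·S=-19.8968
Node (0,0) S=107.0000: V=(p*·10.1971+(1−p*)·0.0000)/1.21=7.5113; Δ=(10.1971−0.0000)/(134.8200−85.6000)=0.2072; B=V−Δ·S=-14.6563
Each (Δ,B) replicates both successor values, so the strategy is self-financing and V0 is arbitrage-free.

(0,0): Delta=0.2072 Bond=-14.6563
(1,0): Delta=0.0000 Bond=0.0000
(1,1): Delta=0.2232 Bond=-19.8968
V0=7.5113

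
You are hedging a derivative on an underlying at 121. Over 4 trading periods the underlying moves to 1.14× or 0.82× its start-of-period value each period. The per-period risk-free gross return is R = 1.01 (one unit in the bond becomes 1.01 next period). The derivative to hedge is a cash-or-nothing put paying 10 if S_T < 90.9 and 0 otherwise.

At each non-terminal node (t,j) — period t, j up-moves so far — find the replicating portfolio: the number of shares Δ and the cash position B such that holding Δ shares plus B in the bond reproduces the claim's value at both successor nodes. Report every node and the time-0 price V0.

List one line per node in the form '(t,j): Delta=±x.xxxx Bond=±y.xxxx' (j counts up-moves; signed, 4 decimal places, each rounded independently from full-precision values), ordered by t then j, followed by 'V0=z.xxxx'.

(0,0): Delta=-0.0737 Bond=10.7086
(1,0): Delta=-0.1489 Bond=18.2827
(1,1): Delta=-0.0367 Bond=5.7066
(2,0): Delta=-0.2258 Bond=24.7180
(2,1): Delta=-0.1111 Bond=14.1875
(2,2): Delta=0.0000 Bond=0.0000
(3,0): Delta=0.0000 Bond=9.9010
(3,1): Delta=-0.3369 Bond=35.2723
(3,2): Delta=0.0000 Bond=0.0000
(3,3): Delta=0.0000 Bond=0.0000
V0=1.7920

The replicating-portfolio and risk-neutral prices coincide; use p* = (1.01−0.82)/(1.14−0.82) = 0.5938 for the latter.
Terminal values V(4,·): V(4,0)=10.0000, V(4,1)=10.0000, V(4,2)=0.0000, V(4,3)=0.0000, V(4,4)=0.0000
  t=3,j=0: stock 66.7155 → up 76.0557 (V=10.0000), down 54.7067 (V=10.0000). Price 9.9010; hedge Δ=0.0000, bond B=9.9010.
  t=3,j=1: stock 92.7509 → up 105.7360 (V=0.0000), down 76.0557 (V=10.0000). Price 4.0223; hedge Δ=-0.3369, bond B=35.2723.
  t=3,j=2: stock 128.9463 → up 146.9988 (V=0.0000), down 105.7360 (V=0.0000). Price 0.0000; hedge Δ=0.0000, bond B=0.0000.
  t=3,j=3: stock 179.2668 → up 204.3642 (V=0.0000), down 146.9988 (V=0.0000). Price 0.0000; hedge Δ=0.0000, bond B=0.0000.
  t=2,j=0: stock 81.3604 → up 92.7509 (V=4.0223), down 66.7155 (V=9.9010). Price 6.3470; hedge Δ=-0.2258, bond B=24.7180.
  t=2,j=1: stock 113.1108 → up 128.9463 (V=0.0000), down 92.7509 (V=4.0223). Price 1.6179; hedge Δ=-0.1111, bond B=14.1875.
  t=2,j=2: stock 157.2516 → up 179.2668 (V=0.0000), down 128.9463 (V=0.0000). Price 0.0000; hedge Δ=0.0000, bond B=0.0000.
  t=1,j=0: stock 99.2200 → up 113.1108 (V=1.6179), down 81.3604 (V=6.3470). Price 3.5041; hedge Δ=-0.1489, bond B=18.2827.
  t=1,j=1: stock 137.9400 → up 157.2516 (V=0.0000), down 113.1108 (V=1.6179). Price 0.6508; hedge Δ=-0.0367, bond B=5.7066.
  t=0,j=0: stock 121.0000 → up 137.9400 (V=0.6508), down 99.2200 (V=3.5041). Price 1.7920; hedge Δ=-0.0737, bond B=10.7086.
Each (Δ,B) replicates both successor values, so the strategy is self-financing and V0 is arbitrage-free.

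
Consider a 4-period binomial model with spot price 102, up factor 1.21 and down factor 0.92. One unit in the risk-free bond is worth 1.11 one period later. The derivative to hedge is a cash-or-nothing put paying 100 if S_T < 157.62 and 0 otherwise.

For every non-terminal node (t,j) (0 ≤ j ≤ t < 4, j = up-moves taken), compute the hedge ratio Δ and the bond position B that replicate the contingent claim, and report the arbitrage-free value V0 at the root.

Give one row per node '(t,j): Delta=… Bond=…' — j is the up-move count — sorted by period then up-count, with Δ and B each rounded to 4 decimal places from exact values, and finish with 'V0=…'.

No-arbitrage ⇒ martingale measure with p* = (R−d)/(u−d) = 0.6552.
Terminal payoffs: V(4,0)=100.0000, V(4,1)=100.0000, V(4,2)=100.0000, V(4,3)=0.0000, V(4,4)=0.0000
Node (3,0) S=79.4262: V=(p*·100.0000+(1−p*)·100.0000)/1.11=90.0901; Δ=(100.0000−100.0000)/(96.1057−73.0721)=0.0000; B=V−Δ·S=90.0901
Node (3,1) S=104.4627: V=(p*·100.0000+(1−p*)·100.0000)/1.11=90.0901; Δ=(100.0000−100.0000)/(126.3999−96.1057)=0.0000; B=V−Δ·S=90.0901
Node (3,2) S=137.3911: V=(p*·0.0000+(1−p*)·100.0000)/1.11=31.0655; Δ=(0.0000−100.0000)/(166.2433−126.3999)=-2.5098; B=V−Δ·S=375.8931
Node (3,3) S=180.6992: V=(p*·0.0000+(1−p*)·0.0000)/1.11=0.0000; Δ=(0.0000−0.0000)/(218.6461−166.2433)=0.0000; B=V−Δ·S=0.0000
Node (2,0) S=86.3328: V=(p*·90.0901+(1−p*)·90.0901)/1.11=81.1622; Δ=(90.0901−90.0901)/(104.4627−79.4262)=0.0000; B=V−Δ·S=81.1622
Node (2,1) S=113.5464: V=(p*·31.0655+(1−p*)·90.0901)/1.11=46.3233; Δ=(31.0655−90.0901)/(137.3911−104.4627)=-1.7925; B=V−Δ·S=249.8562
Node (2,2) S=149.3382: V=(p*·0.0000+(1−p*)·31.0655)/1.11=9.6507; Δ=(0.0000−31.0655)/(180.6992−137.3911)=-0.7173; B=V−Δ·S=116.7733
Node (1,0) S=93.8400: V=(p*·46.3233+(1−p*)·81.1622)/1.11=52.5556; Δ=(46.3233−81.1622)/(113.5464−86.3328)=-1.2802; B=V−Δ·S=172.6900
Node (1,1) S=123.4200: V=(p*·9.6507+(1−p*)·46.3233)/1.11=20.0869; Δ=(9.6507−46.3233)/(149.3382−113.5464)=-1.0246; B=V−Δ·S=146.5441
Node (0,0) S=102.0000: V=(p*·20.0869+(1−p*)·52.5556)/1.11=28.1829; Δ=(20.0869−52.5556)/(123.4200−93.8400)=-1.0977; B=V−Δ·S=140.1441
Self-financing check: at every node Δ·S+B equals the discounted successor values.

(0,0): Delta=-1.0977 Bond=140.1441
(1,0): Delta=-1.2802 Bond=172.6900
(1,1): Delta=-1.0246 Bond=146.5441
(2,0): Delta=0.0000 Bond=81.1622
(2,1): Delta=-1.7925 Bond=249.8562
(2,2): Delta=-0.7173 Bond=116.7733
(3,0): Delta=0.0000 Bond=90.0901
(3,1): Delta=0.0000 Bond=90.0901
(3,2): Delta=-2.5098 Bond=375.8931
(3,3): Delta=0.0000 Bond=0.0000
V0=28.1829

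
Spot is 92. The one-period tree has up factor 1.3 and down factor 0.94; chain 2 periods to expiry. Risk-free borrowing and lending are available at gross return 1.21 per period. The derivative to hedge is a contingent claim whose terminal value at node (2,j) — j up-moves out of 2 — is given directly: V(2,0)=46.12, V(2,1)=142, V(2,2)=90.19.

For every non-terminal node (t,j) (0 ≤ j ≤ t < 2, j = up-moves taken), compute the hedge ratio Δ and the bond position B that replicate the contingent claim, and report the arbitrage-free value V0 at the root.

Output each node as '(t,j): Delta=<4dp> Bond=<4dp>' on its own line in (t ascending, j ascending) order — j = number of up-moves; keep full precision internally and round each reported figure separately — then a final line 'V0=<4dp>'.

No-arbitrage ⇒ martingale measure with p* = (R−d)/(u−d) = 0.7500.
Terminal payoffs: V(2,0)=46.1200, V(2,1)=142.0000, V(2,2)=90.1900
(1,0): S=86.4800. Δ = (V_up−V_dn)/(S_up−S_dn) = (142.0000−46.1200)/(112.4240−81.2912) = 3.0797. V = [p*·142.0000 + (1−p*)·46.1200]/1.21 = 97.5455. B = V − Δ·S = -168.7879.
(1,1): S=119.6000. Δ = (V_up−V_dn)/(S_up−S_dn) = (90.1900−142.0000)/(155.4800−112.4240) = -1.2033. V = [p*·90.1900 + (1−p*)·142.0000]/1.21 = 85.2417. B = V − Δ·S = 229.1584.
(0,0): S=92.0000. Δ = (V_up−V_dn)/(S_up−S_dn) = (85.2417−97.5455)/(119.6000−86.4800) = -0.3715. V = [p*·85.2417 + (1−p*)·97.5455]/1.21 = 72.9898. B = V − Δ·S = 107.1668.
Root portfolio cost Δ·92+B reproduces V0=72.9898.

(0,0): Delta=-0.3715 Bond=107.1668
(1,0): Delta=3.0797 Bond=-168.7879
(1,1): Delta=-1.2033 Bond=229.1584
V0=72.9898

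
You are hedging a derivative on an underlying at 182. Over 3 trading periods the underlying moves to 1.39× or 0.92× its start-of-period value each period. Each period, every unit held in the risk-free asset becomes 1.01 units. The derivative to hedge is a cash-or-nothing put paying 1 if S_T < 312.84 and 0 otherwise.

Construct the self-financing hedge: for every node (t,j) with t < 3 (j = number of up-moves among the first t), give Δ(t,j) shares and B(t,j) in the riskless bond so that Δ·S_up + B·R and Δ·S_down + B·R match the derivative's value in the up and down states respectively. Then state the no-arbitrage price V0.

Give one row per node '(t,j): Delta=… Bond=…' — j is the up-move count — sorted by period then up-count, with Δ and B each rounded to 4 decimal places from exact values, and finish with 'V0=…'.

The replicating-portfolio and risk-neutral prices coincide; use p* = (1.01−0.92)/(1.39−0.92) = 0.1915 for the latter.
Terminal values V(3,·): V(3,0)=1.0000, V(3,1)=1.0000, V(3,2)=0.0000, V(3,3)=0.0000
(2,0): S=154.0448. Δ = (V_up−V_dn)/(S_up−S_dn) = (1.0000−1.0000)/(214.1223−141.7212) = 0.0000. V = [p*·1.0000 + (1−p*)·1.0000]/1.01 = 0.9901. B = V − Δ·S = 0.9901.
(2,1): S=232.7416. Δ = (V_up−V_dn)/(S_up−S_dn) = (0.0000−1.0000)/(323.5108−214.1223) = -0.0091. V = [p*·0.0000 + (1−p*)·1.0000]/1.01 = 0.8005. B = V − Δ·S = 2.9282.
(2,2): S=351.6422. Δ = (V_up−V_dn)/(S_up−S_dn) = (0.0000−0.0000)/(488.7827−323.5108) = 0.0000. V = [p*·0.0000 + (1−p*)·0.0000]/1.01 = 0.0000. B = V − Δ·S = 0.0000.
(1,0): S=167.4400. Δ = (V_up−V_dn)/(S_up−S_dn) = (0.8005−0.9901)/(232.7416−154.0448) = -0.0024. V = [p*·0.8005 + (1−p*)·0.9901]/1.01 = 0.9444. B = V − Δ·S = 1.3477.
(1,1): S=252.9800. Δ = (V_up−V_dn)/(S_up−S_dn) = (0.0000−0.8005)/(351.6422−232.7416) = -0.0067. V = [p*·0.0000 + (1−p*)·0.8005]/1.01 = 0.6408. B = V − Δ·S = 2.3440.
(0,0): S=182.0000. Δ = (V_up−V_dn)/(S_up−S_dn) = (0.6408−0.9444)/(252.9800−167.4400) = -0.0035. V = [p*·0.6408 + (1−p*)·0.9444]/1.01 = 0.8775. B = V − Δ·S = 1.5233.
Self-financing check: at every node Δ·S+B equals the discounted successor values.

(0,0): Delta=-0.0035 Bond=1.5233
(1,0): Delta=-0.0024 Bond=1.3477
(1,1): Delta=-0.0067 Bond=2.3440
(2,0): Delta=0.0000 Bond=0.9901
(2,1): Delta=-0.0091 Bond=2.9282
(2,2): Delta=0.0000 Bond=0.0000
V0=0.8775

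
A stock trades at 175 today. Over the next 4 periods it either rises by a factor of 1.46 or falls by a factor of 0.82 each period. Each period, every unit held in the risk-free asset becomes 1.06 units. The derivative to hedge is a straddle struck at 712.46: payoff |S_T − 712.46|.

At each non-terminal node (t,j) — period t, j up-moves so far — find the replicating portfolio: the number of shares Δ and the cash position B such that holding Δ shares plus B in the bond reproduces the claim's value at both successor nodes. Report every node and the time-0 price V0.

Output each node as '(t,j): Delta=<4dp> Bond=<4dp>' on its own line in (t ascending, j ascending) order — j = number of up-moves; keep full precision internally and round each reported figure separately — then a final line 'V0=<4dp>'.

The replicating-portfolio and risk-neutral prices coincide; use p* = (1.06−0.82)/(1.46−0.82) = 0.3750 for the latter.
Terminal payoffs: V(4,0)=633.3387, V(4,1)=571.5855, V(4,2)=461.6346, V(4,3)=265.8685, V(4,4)=82.6907
  t=3,j=0: stock 96.4894 → up 140.8745 (V=571.5855), down 79.1213 (V=633.3387). Price 575.6427; hedge Δ=-1.0000, bond B=672.1321.
  t=3,j=1: stock 171.7982 → up 250.8254 (V=461.6346), down 140.8745 (V=571.5855). Price 500.3339; hedge Δ=-1.0000, bond B=672.1321.
  t=3,j=2: stock 305.8846 → up 446.5915 (V=265.8685), down 250.8254 (V=461.6346). Price 366.2475; hedge Δ=-1.0000, bond B=672.1321.
  t=3,j=3: stock 544.6238 → up 795.1507 (V=82.6907), down 446.5915 (V=265.8685). Price 186.0159; hedge Δ=-0.5255, bond B=472.2311.
  t=2,j=0: stock 117.6700 → up 171.7982 (V=500.3339), down 96.4894 (V=575.6427). Price 516.4169; hedge Δ=-1.0000, bond B=634.0869.
  t=2,j=1: stock 209.5100 → up 305.8846 (V=366.2475), down 171.7982 (V=500.3339). Price 424.5769; hedge Δ=-1.0000, bond B=634.0869.
  t=2,j=2: stock 373.0300 → up 544.6238 (V=186.0159), down 305.8846 (V=366.2475). Price 281.7553; hedge Δ=-0.7549, bond B=563.3672.
  t=1,j=0: stock 143.5000 → up 209.5100 (V=424.5769), down 117.6700 (V=516.4169). Price 454.6952; hedge Δ=-1.0000, bond B=598.1952.
  t=1,j=1: stock 255.5000 → up 373.0300 (V=281.7553), down 209.5100 (V=424.5769). Price 350.0177; hedge Δ=-0.8734, bond B=573.1764.
  t=0,j=0: stock 175.0000 → up 255.5000 (V=350.0177), down 143.5000 (V=454.6952). Price 391.9256; hedge Δ=-0.9346, bond B=555.4841.
Check: Δ(0,0)·S0 + B(0,0) = 391.9256 = V0.

(0,0): Delta=-0.9346 Bond=555.4841
(1,0): Delta=-1.0000 Bond=598.1952
(1,1): Delta=-0.8734 Bond=573.1764
(2,0): Delta=-1.0000 Bond=634.0869
(2,1): Delta=-1.0000 Bond=634.0869
(2,2): Delta=-0.7549 Bond=563.3672
(3,0): Delta=-1.0000 Bond=672.1321
(3,1): Delta=-1.0000 Bond=672.1321
(3,2): Delta=-1.0000 Bond=672.1321
(3,3): Delta=-0.5255 Bond=472.2311
V0=391.9256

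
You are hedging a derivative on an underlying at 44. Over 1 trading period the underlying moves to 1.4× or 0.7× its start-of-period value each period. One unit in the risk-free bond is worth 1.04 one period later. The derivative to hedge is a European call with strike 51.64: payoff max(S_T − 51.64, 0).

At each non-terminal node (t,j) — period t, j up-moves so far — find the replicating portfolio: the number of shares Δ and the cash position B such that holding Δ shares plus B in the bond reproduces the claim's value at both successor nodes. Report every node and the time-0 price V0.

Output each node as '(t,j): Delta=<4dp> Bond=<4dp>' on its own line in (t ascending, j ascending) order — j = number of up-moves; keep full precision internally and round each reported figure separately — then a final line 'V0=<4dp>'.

(0,0): Delta=0.3234 Bond=-9.5769
V0=4.6516

Under the risk-neutral measure, an up-move has probability p* = (R−d)/(u−d) = 0.4857 and values discount at R = 1.04.
Payoff layer (t=1): V(1,0)=0.0000, V(1,1)=9.9600
(0,0): S=44.0000. Δ = (V_up−V_dn)/(S_up−S_dn) = (9.9600−0.0000)/(61.6000−30.8000) = 0.3234. V = [p*·9.9600 + (1−p*)·0.0000]/1.04 = 4.6516. B = V − Δ·S = -9.5769.
Each (Δ,B) replicates both successor values, so the strategy is self-financing and V0 is arbitrage-free.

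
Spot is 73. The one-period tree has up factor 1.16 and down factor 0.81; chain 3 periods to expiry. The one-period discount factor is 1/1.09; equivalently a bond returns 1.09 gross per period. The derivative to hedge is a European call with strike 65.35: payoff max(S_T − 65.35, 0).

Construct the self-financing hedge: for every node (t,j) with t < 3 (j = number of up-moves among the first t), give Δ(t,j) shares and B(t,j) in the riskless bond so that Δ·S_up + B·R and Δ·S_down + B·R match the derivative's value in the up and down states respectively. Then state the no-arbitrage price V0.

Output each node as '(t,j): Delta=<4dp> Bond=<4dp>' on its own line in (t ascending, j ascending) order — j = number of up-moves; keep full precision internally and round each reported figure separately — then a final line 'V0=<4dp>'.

The replicating-portfolio and risk-neutral prices coincide; use p* = (1.09−0.81)/(1.16−0.81) = 0.8000 for the latter.
Payoff layer (t=3): V(3,0)=0.0000, V(3,1)=0.0000, V(3,2)=14.2153, V(3,3)=48.5954
  t=2,j=0: stock 47.8953 → up 55.5585 (V=0.0000), down 38.7952 (V=0.0000). Price 0.0000; hedge Δ=0.0000, bond B=0.0000.
  t=2,j=1: stock 68.5908 → up 79.5653 (V=14.2153), down 55.5585 (V=0.0000). Price 10.4333; hedge Δ=0.5921, bond B=-30.1820.
  t=2,j=2: stock 98.2288 → up 113.9454 (V=48.5954), down 79.5653 (V=14.2153). Price 38.2747; hedge Δ=1.0000, bond B=-59.9541.
  t=1,j=0: stock 59.1300 → up 68.5908 (V=10.4333), down 47.8953 (V=0.0000). Price 7.6574; hedge Δ=0.5041, bond B=-22.1519.
  t=1,j=1: stock 84.6800 → up 98.2288 (V=38.2747), down 68.5908 (V=10.4333). Price 30.0059; hedge Δ=0.9394, bond B=-49.5410.
  t=0,j=0: stock 73.0000 → up 84.6800 (V=30.0059), down 59.1300 (V=7.6574). Price 23.4277; hedge Δ=0.8747, bond B=-40.4249.
Check: Δ(0,0)·S0 + B(0,0) = 23.4277 = V0.

(0,0): Delta=0.8747 Bond=-40.4249
(1,0): Delta=0.5041 Bond=-22.1519
(1,1): Delta=0.9394 Bond=-49.5410
(2,0): Delta=0.0000 Bond=0.0000
(2,1): Delta=0.5921 Bond=-30.1820
(2,2): Delta=1.0000 Bond=-59.9541
V0=23.4277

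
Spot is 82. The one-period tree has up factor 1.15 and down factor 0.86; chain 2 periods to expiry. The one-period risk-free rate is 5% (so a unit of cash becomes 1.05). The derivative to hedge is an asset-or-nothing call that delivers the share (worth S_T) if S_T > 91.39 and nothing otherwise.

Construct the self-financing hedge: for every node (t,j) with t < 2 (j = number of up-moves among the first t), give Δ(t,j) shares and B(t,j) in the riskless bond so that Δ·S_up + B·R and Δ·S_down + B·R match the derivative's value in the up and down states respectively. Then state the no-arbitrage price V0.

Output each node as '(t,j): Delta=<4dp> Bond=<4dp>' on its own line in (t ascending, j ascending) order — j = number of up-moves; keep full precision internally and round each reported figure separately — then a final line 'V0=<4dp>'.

(0,0): Delta=2.8455 Bond=-191.1116
(1,0): Delta=0.0000 Bond=0.0000
(1,1): Delta=3.9655 Bond=-306.2814
V0=42.2223

Risk-neutral probability p* = (R−d)/(u−d) = (1.05−0.86)/(1.15−0.86) = 0.6552.
At expiry t=2: V(2,0)=0.0000, V(2,1)=0.0000, V(2,2)=108.4450
(1,0): S=70.5200. Δ = (V_up−V_dn)/(S_up−S_dn) = (0.0000−0.0000)/(81.0980−60.6472) = 0.0000. V = [p*·0.0000 + (1−p*)·0.0000]/1.05 = 0.0000. B = V − Δ·S = 0.0000.
(1,1): S=94.3000. Δ = (V_up−V_dn)/(S_up−S_dn) = (108.4450−0.0000)/(108.4450−81.0980) = 3.9655. V = [p*·108.4450 + (1−p*)·0.0000]/1.05 = 67.6668. B = V − Δ·S = -306.2814.
(0,0): S=82.0000. Δ = (V_up−V_dn)/(S_up−S_dn) = (67.6668−0.0000)/(94.3000−70.5200) = 2.8455. V = [p*·67.6668 + (1−p*)·0.0000]/1.05 = 42.2223. B = V − Δ·S = -191.1116.
Root portfolio cost Δ·82+B reproduces V0=42.2223.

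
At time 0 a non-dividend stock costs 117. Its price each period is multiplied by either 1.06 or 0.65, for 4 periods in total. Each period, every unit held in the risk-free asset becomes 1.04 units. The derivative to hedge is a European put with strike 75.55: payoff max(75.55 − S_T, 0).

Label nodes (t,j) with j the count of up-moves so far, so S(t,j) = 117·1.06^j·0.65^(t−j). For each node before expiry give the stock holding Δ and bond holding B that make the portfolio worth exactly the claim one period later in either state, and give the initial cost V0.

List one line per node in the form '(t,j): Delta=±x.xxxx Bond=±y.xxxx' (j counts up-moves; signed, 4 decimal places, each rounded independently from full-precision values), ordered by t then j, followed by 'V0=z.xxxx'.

Risk-neutral probability p* = (R−d)/(u−d) = (1.04−0.65)/(1.06−0.65) = 0.9512.
At expiry t=4: V(4,0)=54.6648, V(4,1)=41.4910, V(4,2)=20.0076, V(4,3)=0.0000, V(4,4)=0.0000
  t=3,j=0: stock 32.1311 → up 34.0590 (V=41.4910), down 20.8852 (V=54.6648). Price 40.5131; hedge Δ=-1.0000, bond B=72.6442.
  t=3,j=1: stock 52.3985 → up 55.5424 (V=20.0076), down 34.0590 (V=41.4910). Price 20.2458; hedge Δ=-1.0000, bond B=72.6442.
  t=3,j=2: stock 85.4498 → up 90.5768 (V=0.0000), down 55.5424 (V=20.0076). Price 0.9384; hedge Δ=-0.5711, bond B=49.7376.
  t=3,j=3: stock 139.3489 → up 147.7098 (V=0.0000), down 90.5768 (V=0.0000). Price 0.0000; hedge Δ=0.0000, bond B=0.0000.
  t=2,j=0: stock 49.4325 → up 52.3985 (V=20.2458), down 32.1311 (V=40.5131). Price 20.4177; hedge Δ=-1.0000, bond B=69.8502.
  t=2,j=1: stock 80.6130 → up 85.4498 (V=0.9384), down 52.3985 (V=20.2458). Price 1.8079; hedge Δ=-0.5842, bond B=48.8990.
  t=2,j=2: stock 131.4612 → up 139.3489 (V=0.0000), down 85.4498 (V=0.9384). Price 0.0440; hedge Δ=-0.0174, bond B=2.3329.
  t=1,j=0: stock 76.0500 → up 80.6130 (V=1.8079), down 49.4325 (V=20.4177). Price 2.6113; hedge Δ=-0.5968, bond B=48.0010.
  t=1,j=1: stock 124.0200 → up 131.4612 (V=0.0440), down 80.6130 (V=1.8079). Price 0.1251; hedge Δ=-0.0347, bond B=4.4273.
  t=0,j=0: stock 117.0000 → up 124.0200 (V=0.1251), down 76.0500 (V=2.6113). Price 0.2369; hedge Δ=-0.0518, bond B=6.3008.
Each (Δ,B) replicates both successor values, so the strategy is self-financing and V0 is arbitrage-free.

(0,0): Delta=-0.0518 Bond=6.3008
(1,0): Delta=-0.5968 Bond=48.0010
(1,1): Delta=-0.0347 Bond=4.4273
(2,0): Delta=-1.0000 Bond=69.8502
(2,1): Delta=-0.5842 Bond=48.8990
(2,2): Delta=-0.0174 Bond=2.3329
(3,0): Delta=-1.0000 Bond=72.6442
(3,1): Delta=-1.0000 Bond=72.6442
(3,2): Delta=-0.5711 Bond=49.7376
(3,3): Delta=0.0000 Bond=0.0000
V0=0.2369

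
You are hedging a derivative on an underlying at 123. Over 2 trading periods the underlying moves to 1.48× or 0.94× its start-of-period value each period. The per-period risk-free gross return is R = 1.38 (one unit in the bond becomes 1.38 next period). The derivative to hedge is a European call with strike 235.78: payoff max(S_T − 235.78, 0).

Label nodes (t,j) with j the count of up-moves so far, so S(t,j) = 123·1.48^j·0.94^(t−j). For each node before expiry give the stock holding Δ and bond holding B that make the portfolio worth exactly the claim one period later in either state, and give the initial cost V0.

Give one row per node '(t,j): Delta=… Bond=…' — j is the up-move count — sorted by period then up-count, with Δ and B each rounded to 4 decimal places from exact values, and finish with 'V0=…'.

Risk-neutral probability p* = (R−d)/(u−d) = (1.38−0.94)/(1.48−0.94) = 0.8148.
Payoff layer (t=2): V(2,0)=0.0000, V(2,1)=0.0000, V(2,2)=33.6392
(1,0): S=115.6200. Δ = (V_up−V_dn)/(S_up−S_dn) = (0.0000−0.0000)/(171.1176−108.6828) = 0.0000. V = [p*·0.0000 + (1−p*)·0.0000]/1.38 = 0.0000. B = V − Δ·S = 0.0000.
(1,1): S=182.0400. Δ = (V_up−V_dn)/(S_up−S_dn) = (33.6392−0.0000)/(269.4192−171.1176) = 0.3422. V = [p*·33.6392 + (1−p*)·0.0000]/1.38 = 19.8621. B = V − Δ·S = -42.4327.
(0,0): S=123.0000. Δ = (V_up−V_dn)/(S_up−S_dn) = (19.8621−0.0000)/(182.0400−115.6200) = 0.2990. V = [p*·19.8621 + (1−p*)·0.0000]/1.38 = 11.7275. B = V − Δ·S = -25.0542.
Self-financing check: at every node Δ·S+B equals the discounted successor values.

(0,0): Delta=0.2990 Bond=-25.0542
(1,0): Delta=0.0000 Bond=0.0000
(1,1): Delta=0.3422 Bond=-42.4327
V0=11.7275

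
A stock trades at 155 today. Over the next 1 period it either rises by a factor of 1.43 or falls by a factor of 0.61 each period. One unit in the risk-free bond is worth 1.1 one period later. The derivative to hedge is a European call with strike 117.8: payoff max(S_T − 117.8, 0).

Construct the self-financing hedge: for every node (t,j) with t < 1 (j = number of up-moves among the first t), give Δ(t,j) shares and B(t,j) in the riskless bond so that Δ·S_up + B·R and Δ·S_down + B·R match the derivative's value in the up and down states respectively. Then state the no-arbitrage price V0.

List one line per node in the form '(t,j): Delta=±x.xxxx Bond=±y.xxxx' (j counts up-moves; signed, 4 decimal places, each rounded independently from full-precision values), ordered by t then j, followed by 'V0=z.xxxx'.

The replicating-portfolio and risk-neutral prices coincide; use p* = (1.1−0.61)/(1.43−0.61) = 0.5976 for the latter.
Terminal values V(1,·): V(1,0)=0.0000, V(1,1)=103.8500
Node (0,0) S=155.0000: V=(p*·103.8500+(1−p*)·0.0000)/1.1=56.4152; Δ=(103.8500−0.0000)/(221.6500−94.5500)=0.8171; B=V−Δ·S=-70.2312
Check: Δ(0,0)·S0 + B(0,0) = 56.4152 = V0.

(0,0): Delta=0.8171 Bond=-70.2312
V0=56.4152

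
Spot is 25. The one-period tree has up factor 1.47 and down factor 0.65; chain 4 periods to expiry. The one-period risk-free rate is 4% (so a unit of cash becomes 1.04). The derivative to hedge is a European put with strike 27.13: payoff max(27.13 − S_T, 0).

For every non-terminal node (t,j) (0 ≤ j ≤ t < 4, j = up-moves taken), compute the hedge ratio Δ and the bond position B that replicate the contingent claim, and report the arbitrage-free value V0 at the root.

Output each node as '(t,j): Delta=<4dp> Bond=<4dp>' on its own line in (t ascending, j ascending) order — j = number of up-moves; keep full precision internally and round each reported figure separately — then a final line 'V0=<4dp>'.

(0,0): Delta=-0.3183 Bond=14.7910
(1,0): Delta=-0.6156 Bond=20.2149
(1,1): Delta=-0.1733 Bond=10.0549
(2,0): Delta=-1.0000 Bond=25.0832
(2,1): Delta=-0.4283 Bond=16.5474
(2,2): Delta=-0.0490 Bond=3.7421
(3,0): Delta=-1.0000 Bond=26.0865
(3,1): Delta=-1.0000 Bond=26.0865
(3,2): Delta=-0.1495 Bond=7.4215
(3,3): Delta=0.0000 Bond=0.0000
V0=6.8340

The replicating-portfolio and risk-neutral prices coincide; use p* = (1.04−0.65)/(1.47−0.65) = 0.4756 for the latter.
Terminal values V(4,·): V(4,0)=22.6673, V(4,1)=17.0375, V(4,2)=4.3055, V(4,3)=0.0000, V(4,4)=0.0000
Node (3,0) S=6.8656: V=(p*·17.0375+(1−p*)·22.6673)/1.04=19.2209; Δ=(17.0375−22.6673)/(10.0925−4.4627)=-1.0000; B=V−Δ·S=26.0865
Node (3,1) S=15.5269: V=(p*·4.3055+(1−p*)·17.0375)/1.04=10.5597; Δ=(4.3055−17.0375)/(22.8245−10.0925)=-1.0000; B=V−Δ·S=26.0865
Node (3,2) S=35.1146: V=(p*·0.0000+(1−p*)·4.3055)/1.04=2.1709; Δ=(0.0000−4.3055)/(51.6185−22.8245)=-0.1495; B=V−Δ·S=7.4215
Node (3,3) S=79.4131: V=(p*·0.0000+(1−p*)·0.0000)/1.04=0.0000; Δ=(0.0000−0.0000)/(116.7372−51.6185)=0.0000; B=V−Δ·S=0.0000
Node (2,0) S=10.5625: V=(p*·10.5597+(1−p*)·19.2209)/1.04=14.5207; Δ=(10.5597−19.2209)/(15.5269−6.8656)=-1.0000; B=V−Δ·S=25.0832
Node (2,1) S=23.8875: V=(p*·2.1709+(1−p*)·10.5597)/1.04=6.3172; Δ=(2.1709−10.5597)/(35.1146−15.5269)=-0.4283; B=V−Δ·S=16.5474
Node (2,2) S=54.0225: V=(p*·0.0000+(1−p*)·2.1709)/1.04=1.0946; Δ=(0.0000−2.1709)/(79.4131−35.1146)=-0.0490; B=V−Δ·S=3.7421
Node (1,0) S=16.2500: V=(p*·6.3172+(1−p*)·14.5207)/1.04=10.2106; Δ=(6.3172−14.5207)/(23.8875−10.5625)=-0.6156; B=V−Δ·S=20.2149
Node (1,1) S=36.7500: V=(p*·1.0946+(1−p*)·6.3172)/1.04=3.6859; Δ=(1.0946−6.3172)/(54.0225−23.8875)=-0.1733; B=V−Δ·S=10.0549
Node (0,0) S=25.0000: V=(p*·3.6859+(1−p*)·10.2106)/1.04=6.8340; Δ=(3.6859−10.2106)/(36.7500−16.2500)=-0.3183; B=V−Δ·S=14.7910
Each (Δ,B) replicates both successor values, so the strategy is self-financing and V0 is arbitrage-free.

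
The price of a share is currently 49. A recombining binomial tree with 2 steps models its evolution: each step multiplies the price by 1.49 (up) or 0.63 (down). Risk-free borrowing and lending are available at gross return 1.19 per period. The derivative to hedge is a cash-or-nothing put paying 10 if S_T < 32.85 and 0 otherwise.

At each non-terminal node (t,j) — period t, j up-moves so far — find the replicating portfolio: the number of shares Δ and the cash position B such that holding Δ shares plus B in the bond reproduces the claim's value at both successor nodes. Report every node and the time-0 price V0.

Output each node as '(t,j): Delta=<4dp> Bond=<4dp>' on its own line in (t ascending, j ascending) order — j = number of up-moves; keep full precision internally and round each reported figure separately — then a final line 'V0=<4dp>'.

(0,0): Delta=-0.0696 Bond=4.2679
(1,0): Delta=-0.3767 Bond=14.5593
(1,1): Delta=0.0000 Bond=0.0000
V0=0.8593

Under the risk-neutral measure, an up-move has probability p* = (R−d)/(u−d) = 0.6512 and values discount at R = 1.19.
Terminal values V(2,·): V(2,0)=10.0000, V(2,1)=0.0000, V(2,2)=0.0000
  t=1,j=0: stock 30.8700 → up 45.9963 (V=0.0000), down 19.4481 (V=10.0000). Price 2.9314; hedge Δ=-0.3767, bond B=14.5593.
  t=1,j=1: stock 73.0100 → up 108.7849 (V=0.0000), down 45.9963 (V=0.0000). Price 0.0000; hedge Δ=0.0000, bond B=0.0000.
  t=0,j=0: stock 49.0000 → up 73.0100 (V=0.0000), down 30.8700 (V=2.9314). Price 0.8593; hedge Δ=-0.0696, bond B=4.2679.
Self-financing check: at every node Δ·S+B equals the discounted successor values.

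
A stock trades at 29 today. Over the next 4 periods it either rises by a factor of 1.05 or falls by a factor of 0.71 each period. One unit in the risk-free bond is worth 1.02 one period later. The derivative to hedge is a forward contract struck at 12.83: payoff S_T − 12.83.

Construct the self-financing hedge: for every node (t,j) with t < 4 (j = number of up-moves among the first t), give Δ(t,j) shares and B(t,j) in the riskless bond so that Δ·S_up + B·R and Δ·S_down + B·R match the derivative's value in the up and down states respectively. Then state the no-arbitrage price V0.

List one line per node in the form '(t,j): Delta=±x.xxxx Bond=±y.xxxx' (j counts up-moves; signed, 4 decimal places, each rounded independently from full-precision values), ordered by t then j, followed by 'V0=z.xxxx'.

(0,0): Delta=1.0000 Bond=-11.8529
(1,0): Delta=1.0000 Bond=-12.0900
(1,1): Delta=1.0000 Bond=-12.0900
(2,0): Delta=1.0000 Bond=-12.3318
(2,1): Delta=1.0000 Bond=-12.3318
(2,2): Delta=1.0000 Bond=-12.3318
(3,0): Delta=1.0000 Bond=-12.5784
(3,1): Delta=1.0000 Bond=-12.5784
(3,2): Delta=1.0000 Bond=-12.5784
(3,3): Delta=1.0000 Bond=-12.5784
V0=17.1471

Under the risk-neutral measure, an up-move has probability p* = (R−d)/(u−d) = 0.9118 and values discount at R = 1.02.
At expiry t=4: V(4,0)=-5.4606, V(4,1)=-1.9316, V(4,2)=3.2873, V(4,3)=11.0055, V(4,4)=22.4197
(3,0): S=10.3794. Δ = (V_up−V_dn)/(S_up−S_dn) = (-1.9316−-5.4606)/(10.8984−7.3694) = 1.0000. V = [p*·-1.9316 + (1−p*)·-5.4606]/1.02 = -2.1990. B = V − Δ·S = -12.5784.
(3,1): S=15.3498. Δ = (V_up−V_dn)/(S_up−S_dn) = (3.2873−-1.9316)/(16.1173−10.8984) = 1.0000. V = [p*·3.2873 + (1−p*)·-1.9316]/1.02 = 2.7714. B = V − Δ·S = -12.5784.
(3,2): S=22.7005. Δ = (V_up−V_dn)/(S_up−S_dn) = (11.0055−3.2873)/(23.8355−16.1173) = 1.0000. V = [p*·11.0055 + (1−p*)·3.2873]/1.02 = 10.1220. B = V − Δ·S = -12.5784.
(3,3): S=33.5711. Δ = (V_up−V_dn)/(S_up−S_dn) = (22.4197−11.0055)/(35.2497−23.8355) = 1.0000. V = [p*·22.4197 + (1−p*)·11.0055]/1.02 = 20.9927. B = V − Δ·S = -12.5784.
(2,0): S=14.6189. Δ = (V_up−V_dn)/(S_up−S_dn) = (2.7714−-2.1990)/(15.3498−10.3794) = 1.0000. V = [p*·2.7714 + (1−p*)·-2.1990]/1.02 = 2.2871. B = V − Δ·S = -12.3318.
(2,1): S=21.6195. Δ = (V_up−V_dn)/(S_up−S_dn) = (10.1220−2.7714)/(22.7005−15.3498) = 1.0000. V = [p*·10.1220 + (1−p*)·2.7714]/1.02 = 9.2877. B = V − Δ·S = -12.3318.
(2,2): S=31.9725. Δ = (V_up−V_dn)/(S_up−S_dn) = (20.9927−10.1220)/(33.5711−22.7005) = 1.0000. V = [p*·20.9927 + (1−p*)·10.1220]/1.02 = 19.6407. B = V − Δ·S = -12.3318.
(1,0): S=20.5900. Δ = (V_up−V_dn)/(S_up−S_dn) = (9.2877−2.2871)/(21.6195−14.6189) = 1.0000. V = [p*·9.2877 + (1−p*)·2.2871]/1.02 = 8.5000. B = V − Δ·S = -12.0900.
(1,1): S=30.4500. Δ = (V_up−V_dn)/(S_up−S_dn) = (19.6407−9.2877)/(31.9725−21.6195) = 1.0000. V = [p*·19.6407 + (1−p*)·9.2877]/1.02 = 18.3600. B = V − Δ·S = -12.0900.
(0,0): S=29.0000. Δ = (V_up−V_dn)/(S_up−S_dn) = (18.3600−8.5000)/(30.4500−20.5900) = 1.0000. V = [p*·18.3600 + (1−p*)·8.5000]/1.02 = 17.1471. B = V − Δ·S = -11.8529.
Each (Δ,B) replicates both successor values, so the strategy is self-financing and V0 is arbitrage-free.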